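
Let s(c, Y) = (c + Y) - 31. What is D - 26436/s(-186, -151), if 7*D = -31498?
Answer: -2851553/644 ≈ -4427.9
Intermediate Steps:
D = -31498/7 (D = (1/7)*(-31498) = -31498/7 ≈ -4499.7)
s(c, Y) = -31 + Y + c (s(c, Y) = (Y + c) - 31 = -31 + Y + c)
D - 26436/s(-186, -151) = -31498/7 - 26436/(-31 - 151 - 186) = -31498/7 - 26436/(-368) = -31498/7 - 26436*(-1)/368 = -31498/7 - 1*(-6609/92) = -31498/7 + 6609/92 = -2851553/644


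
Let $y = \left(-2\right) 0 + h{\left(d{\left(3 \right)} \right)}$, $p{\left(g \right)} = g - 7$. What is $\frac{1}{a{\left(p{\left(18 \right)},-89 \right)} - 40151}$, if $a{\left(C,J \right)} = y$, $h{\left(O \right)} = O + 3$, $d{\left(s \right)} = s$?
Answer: $- \frac{1}{40145} \approx -2.491 \cdot 10^{-5}$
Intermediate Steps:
$h{\left(O \right)} = 3 + O$
$p{\left(g \right)} = -7 + g$
$y = 6$ ($y = \left(-2\right) 0 + \left(3 + 3\right) = 0 + 6 = 6$)
$a{\left(C,J \right)} = 6$
$\frac{1}{a{\left(p{\left(18 \right)},-89 \right)} - 40151} = \frac{1}{6 - 40151} = \frac{1}{-40145} = - \frac{1}{40145}$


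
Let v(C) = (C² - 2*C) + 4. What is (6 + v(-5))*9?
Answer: 405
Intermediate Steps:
v(C) = 4 + C² - 2*C
(6 + v(-5))*9 = (6 + (4 + (-5)² - 2*(-5)))*9 = (6 + (4 + 25 + 10))*9 = (6 + 39)*9 = 45*9 = 405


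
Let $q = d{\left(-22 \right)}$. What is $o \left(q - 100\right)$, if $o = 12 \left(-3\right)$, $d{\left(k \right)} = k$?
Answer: $4392$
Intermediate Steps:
$q = -22$
$o = -36$
$o \left(q - 100\right) = - 36 \left(-22 - 100\right) = \left(-36\right) \left(-122\right) = 4392$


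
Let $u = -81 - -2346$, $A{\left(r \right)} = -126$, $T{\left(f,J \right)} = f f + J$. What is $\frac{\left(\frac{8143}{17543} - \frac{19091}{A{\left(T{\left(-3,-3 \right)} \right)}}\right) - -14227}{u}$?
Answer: $\frac{31783556317}{5006596770} \approx 6.3483$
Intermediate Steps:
$T{\left(f,J \right)} = J + f^{2}$ ($T{\left(f,J \right)} = f^{2} + J = J + f^{2}$)
$u = 2265$ ($u = -81 + 2346 = 2265$)
$\frac{\left(\frac{8143}{17543} - \frac{19091}{A{\left(T{\left(-3,-3 \right)} \right)}}\right) - -14227}{u} = \frac{\left(\frac{8143}{17543} - \frac{19091}{-126}\right) - -14227}{2265} = \left(\left(8143 \cdot \frac{1}{17543} - - \frac{19091}{126}\right) + 14227\right) \frac{1}{2265} = \left(\left(\frac{8143}{17543} + \frac{19091}{126}\right) + 14227\right) \frac{1}{2265} = \left(\frac{335939431}{2210418} + 14227\right) \frac{1}{2265} = \frac{31783556317}{2210418} \cdot \frac{1}{2265} = \frac{31783556317}{5006596770}$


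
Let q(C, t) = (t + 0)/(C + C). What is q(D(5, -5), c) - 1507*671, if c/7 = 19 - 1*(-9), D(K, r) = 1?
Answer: -1011099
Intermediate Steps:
c = 196 (c = 7*(19 - 1*(-9)) = 7*(19 + 9) = 7*28 = 196)
q(C, t) = t/(2*C) (q(C, t) = t/((2*C)) = t*(1/(2*C)) = t/(2*C))
q(D(5, -5), c) - 1507*671 = (½)*196/1 - 1507*671 = (½)*196*1 - 1011197 = 98 - 1011197 = -1011099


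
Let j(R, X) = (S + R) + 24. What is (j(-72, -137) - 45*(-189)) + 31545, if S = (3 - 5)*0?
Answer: 40002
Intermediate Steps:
S = 0 (S = -2*0 = 0)
j(R, X) = 24 + R (j(R, X) = (0 + R) + 24 = R + 24 = 24 + R)
(j(-72, -137) - 45*(-189)) + 31545 = ((24 - 72) - 45*(-189)) + 31545 = (-48 + 8505) + 31545 = 8457 + 31545 = 40002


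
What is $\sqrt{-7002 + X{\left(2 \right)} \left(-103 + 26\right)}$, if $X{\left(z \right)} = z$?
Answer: $2 i \sqrt{1789} \approx 84.593 i$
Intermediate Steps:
$\sqrt{-7002 + X{\left(2 \right)} \left(-103 + 26\right)} = \sqrt{-7002 + 2 \left(-103 + 26\right)} = \sqrt{-7002 + 2 \left(-77\right)} = \sqrt{-7002 - 154} = \sqrt{-7156} = 2 i \sqrt{1789}$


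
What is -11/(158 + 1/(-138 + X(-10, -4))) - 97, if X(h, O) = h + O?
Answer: -2331127/24015 ≈ -97.070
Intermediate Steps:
X(h, O) = O + h
-11/(158 + 1/(-138 + X(-10, -4))) - 97 = -11/(158 + 1/(-138 + (-4 - 10))) - 97 = -11/(158 + 1/(-138 - 14)) - 97 = -11/(158 + 1/(-152)) - 97 = -11/(158 - 1/152) - 97 = -11/24015/152 - 97 = -11*152/24015 - 97 = -1672/24015 - 97 = -2331127/24015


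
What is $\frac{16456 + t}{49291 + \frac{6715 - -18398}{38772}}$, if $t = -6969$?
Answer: $\frac{122609988}{637045255} \approx 0.19247$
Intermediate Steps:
$\frac{16456 + t}{49291 + \frac{6715 - -18398}{38772}} = \frac{16456 - 6969}{49291 + \frac{6715 - -18398}{38772}} = \frac{9487}{49291 + \left(6715 + 18398\right) \frac{1}{38772}} = \frac{9487}{49291 + 25113 \cdot \frac{1}{38772}} = \frac{9487}{49291 + \frac{8371}{12924}} = \frac{9487}{\frac{637045255}{12924}} = 9487 \cdot \frac{12924}{637045255} = \frac{122609988}{637045255}$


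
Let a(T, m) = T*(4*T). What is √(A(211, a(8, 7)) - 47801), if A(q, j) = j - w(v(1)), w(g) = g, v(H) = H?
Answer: I*√47546 ≈ 218.05*I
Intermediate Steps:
a(T, m) = 4*T²
A(q, j) = -1 + j (A(q, j) = j - 1*1 = j - 1 = -1 + j)
√(A(211, a(8, 7)) - 47801) = √((-1 + 4*8²) - 47801) = √((-1 + 4*64) - 47801) = √((-1 + 256) - 47801) = √(255 - 47801) = √(-47546) = I*√47546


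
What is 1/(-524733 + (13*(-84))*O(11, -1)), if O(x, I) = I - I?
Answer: -1/524733 ≈ -1.9057e-6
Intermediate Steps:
O(x, I) = 0
1/(-524733 + (13*(-84))*O(11, -1)) = 1/(-524733 + (13*(-84))*0) = 1/(-524733 - 1092*0) = 1/(-524733 + 0) = 1/(-524733) = -1/524733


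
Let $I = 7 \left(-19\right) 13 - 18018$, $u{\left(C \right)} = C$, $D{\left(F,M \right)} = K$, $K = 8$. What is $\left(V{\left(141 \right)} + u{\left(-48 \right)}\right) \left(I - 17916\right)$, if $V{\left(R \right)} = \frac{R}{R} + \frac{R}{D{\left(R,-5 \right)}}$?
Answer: $\frac{8850805}{8} \approx 1.1064 \cdot 10^{6}$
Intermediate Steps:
$D{\left(F,M \right)} = 8$
$I = -19747$ ($I = \left(-133\right) 13 - 18018 = -1729 - 18018 = -19747$)
$V{\left(R \right)} = 1 + \frac{R}{8}$ ($V{\left(R \right)} = \frac{R}{R} + \frac{R}{8} = 1 + R \frac{1}{8} = 1 + \frac{R}{8}$)
$\left(V{\left(141 \right)} + u{\left(-48 \right)}\right) \left(I - 17916\right) = \left(\left(1 + \frac{1}{8} \cdot 141\right) - 48\right) \left(-19747 - 17916\right) = \left(\left(1 + \frac{141}{8}\right) - 48\right) \left(-37663\right) = \left(\frac{149}{8} - 48\right) \left(-37663\right) = \left(- \frac{235}{8}\right) \left(-37663\right) = \frac{8850805}{8}$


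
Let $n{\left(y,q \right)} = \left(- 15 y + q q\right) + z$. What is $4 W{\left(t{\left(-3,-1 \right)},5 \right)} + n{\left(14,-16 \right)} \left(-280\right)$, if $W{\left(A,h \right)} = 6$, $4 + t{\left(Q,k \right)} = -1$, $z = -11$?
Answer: $-9776$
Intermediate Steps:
$t{\left(Q,k \right)} = -5$ ($t{\left(Q,k \right)} = -4 - 1 = -5$)
$n{\left(y,q \right)} = -11 + q^{2} - 15 y$ ($n{\left(y,q \right)} = \left(- 15 y + q q\right) - 11 = \left(- 15 y + q^{2}\right) - 11 = \left(q^{2} - 15 y\right) - 11 = -11 + q^{2} - 15 y$)
$4 W{\left(t{\left(-3,-1 \right)},5 \right)} + n{\left(14,-16 \right)} \left(-280\right) = 4 \cdot 6 + \left(-11 + \left(-16\right)^{2} - 210\right) \left(-280\right) = 24 + \left(-11 + 256 - 210\right) \left(-280\right) = 24 + 35 \left(-280\right) = 24 - 9800 = -9776$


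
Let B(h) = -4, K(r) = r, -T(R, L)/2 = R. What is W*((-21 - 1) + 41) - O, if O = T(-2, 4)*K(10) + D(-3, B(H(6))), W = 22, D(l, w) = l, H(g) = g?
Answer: 381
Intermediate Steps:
T(R, L) = -2*R
O = 37 (O = -2*(-2)*10 - 3 = 4*10 - 3 = 40 - 3 = 37)
W*((-21 - 1) + 41) - O = 22*((-21 - 1) + 41) - 1*37 = 22*(-22 + 41) - 37 = 22*19 - 37 = 418 - 37 = 381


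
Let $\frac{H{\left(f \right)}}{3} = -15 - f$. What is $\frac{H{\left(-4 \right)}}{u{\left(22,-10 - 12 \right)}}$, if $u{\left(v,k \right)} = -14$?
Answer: $\frac{33}{14} \approx 2.3571$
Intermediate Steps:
$H{\left(f \right)} = -45 - 3 f$ ($H{\left(f \right)} = 3 \left(-15 - f\right) = -45 - 3 f$)
$\frac{H{\left(-4 \right)}}{u{\left(22,-10 - 12 \right)}} = \frac{-45 - -12}{-14} = \left(-45 + 12\right) \left(- \frac{1}{14}\right) = \left(-33\right) \left(- \frac{1}{14}\right) = \frac{33}{14}$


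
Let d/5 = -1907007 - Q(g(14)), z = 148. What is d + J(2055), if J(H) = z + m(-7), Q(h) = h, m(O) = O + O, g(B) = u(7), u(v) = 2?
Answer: -9534911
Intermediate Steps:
g(B) = 2
m(O) = 2*O
J(H) = 134 (J(H) = 148 + 2*(-7) = 148 - 14 = 134)
d = -9535045 (d = 5*(-1907007 - 1*2) = 5*(-1907007 - 2) = 5*(-1907009) = -9535045)
d + J(2055) = -9535045 + 134 = -9534911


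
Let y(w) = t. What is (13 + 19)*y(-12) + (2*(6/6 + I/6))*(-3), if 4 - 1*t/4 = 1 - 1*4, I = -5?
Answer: 895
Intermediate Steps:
t = 28 (t = 16 - 4*(1 - 1*4) = 16 - 4*(1 - 4) = 16 - 4*(-3) = 16 + 12 = 28)
y(w) = 28
(13 + 19)*y(-12) + (2*(6/6 + I/6))*(-3) = (13 + 19)*28 + (2*(6/6 - 5/6))*(-3) = 32*28 + (2*(6*(⅙) - 5*⅙))*(-3) = 896 + (2*(1 - ⅚))*(-3) = 896 + (2*(⅙))*(-3) = 896 + (⅓)*(-3) = 896 - 1 = 895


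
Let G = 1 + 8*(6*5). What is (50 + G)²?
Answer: 84681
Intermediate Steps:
G = 241 (G = 1 + 8*30 = 1 + 240 = 241)
(50 + G)² = (50 + 241)² = 291² = 84681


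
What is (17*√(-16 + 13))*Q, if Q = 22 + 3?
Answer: 425*I*√3 ≈ 736.12*I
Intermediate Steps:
Q = 25
(17*√(-16 + 13))*Q = (17*√(-16 + 13))*25 = (17*√(-3))*25 = (17*(I*√3))*25 = (17*I*√3)*25 = 425*I*√3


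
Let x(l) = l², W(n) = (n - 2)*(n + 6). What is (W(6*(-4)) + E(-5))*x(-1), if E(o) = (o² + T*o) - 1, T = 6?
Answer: 462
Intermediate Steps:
W(n) = (-2 + n)*(6 + n)
E(o) = -1 + o² + 6*o (E(o) = (o² + 6*o) - 1 = -1 + o² + 6*o)
(W(6*(-4)) + E(-5))*x(-1) = ((-12 + (6*(-4))² + 4*(6*(-4))) + (-1 + (-5)² + 6*(-5)))*(-1)² = ((-12 + (-24)² + 4*(-24)) + (-1 + 25 - 30))*1 = ((-12 + 576 - 96) - 6)*1 = (468 - 6)*1 = 462*1 = 462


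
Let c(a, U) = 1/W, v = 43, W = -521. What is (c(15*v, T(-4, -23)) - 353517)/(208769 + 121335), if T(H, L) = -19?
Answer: -92091179/85992092 ≈ -1.0709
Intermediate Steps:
c(a, U) = -1/521 (c(a, U) = 1/(-521) = -1/521)
(c(15*v, T(-4, -23)) - 353517)/(208769 + 121335) = (-1/521 - 353517)/(208769 + 121335) = -184182358/521/330104 = -184182358/521*1/330104 = -92091179/85992092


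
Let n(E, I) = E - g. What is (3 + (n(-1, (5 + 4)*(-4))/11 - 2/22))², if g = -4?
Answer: 1225/121 ≈ 10.124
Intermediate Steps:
n(E, I) = 4 + E (n(E, I) = E - 1*(-4) = E + 4 = 4 + E)
(3 + (n(-1, (5 + 4)*(-4))/11 - 2/22))² = (3 + ((4 - 1)/11 - 2/22))² = (3 + (3*(1/11) - 2*1/22))² = (3 + (3/11 - 1/11))² = (3 + 2/11)² = (35/11)² = 1225/121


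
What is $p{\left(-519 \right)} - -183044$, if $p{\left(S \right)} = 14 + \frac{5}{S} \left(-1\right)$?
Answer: $\frac{95007107}{519} \approx 1.8306 \cdot 10^{5}$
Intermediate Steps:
$p{\left(S \right)} = 14 - \frac{5}{S}$
$p{\left(-519 \right)} - -183044 = \left(14 - \frac{5}{-519}\right) - -183044 = \left(14 - - \frac{5}{519}\right) + 183044 = \left(14 + \frac{5}{519}\right) + 183044 = \frac{7271}{519} + 183044 = \frac{95007107}{519}$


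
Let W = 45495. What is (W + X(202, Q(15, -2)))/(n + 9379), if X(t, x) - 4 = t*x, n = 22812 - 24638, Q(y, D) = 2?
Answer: 3531/581 ≈ 6.0775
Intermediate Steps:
n = -1826
X(t, x) = 4 + t*x
(W + X(202, Q(15, -2)))/(n + 9379) = (45495 + (4 + 202*2))/(-1826 + 9379) = (45495 + (4 + 404))/7553 = (45495 + 408)*(1/7553) = 45903*(1/7553) = 3531/581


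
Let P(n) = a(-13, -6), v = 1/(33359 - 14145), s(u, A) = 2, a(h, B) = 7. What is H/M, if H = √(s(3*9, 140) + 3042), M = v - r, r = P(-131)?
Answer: -38428*√761/134497 ≈ -7.8818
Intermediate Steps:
v = 1/19214 ≈ 5.2045e-5
P(n) = 7
r = 7
M = -134497/19214 (M = 1/19214 - 1*7 = 1/19214 - 7 = -134497/19214 ≈ -6.9999)
H = 2*√761 (H = √(2 + 3042) = √3044 = 2*√761 ≈ 55.172)
H/M = (2*√761)/(-134497/19214) = (2*√761)*(-19214/134497) = -38428*√761/134497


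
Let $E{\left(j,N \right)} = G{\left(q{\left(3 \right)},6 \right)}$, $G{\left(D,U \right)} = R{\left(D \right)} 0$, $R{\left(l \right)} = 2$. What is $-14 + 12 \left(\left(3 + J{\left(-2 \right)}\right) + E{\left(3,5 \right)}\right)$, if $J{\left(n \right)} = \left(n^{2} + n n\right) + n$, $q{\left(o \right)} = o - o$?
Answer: $94$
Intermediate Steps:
$q{\left(o \right)} = 0$
$G{\left(D,U \right)} = 0$ ($G{\left(D,U \right)} = 2 \cdot 0 = 0$)
$E{\left(j,N \right)} = 0$
$J{\left(n \right)} = n + 2 n^{2}$ ($J{\left(n \right)} = \left(n^{2} + n^{2}\right) + n = 2 n^{2} + n = n + 2 n^{2}$)
$-14 + 12 \left(\left(3 + J{\left(-2 \right)}\right) + E{\left(3,5 \right)}\right) = -14 + 12 \left(\left(3 - 2 \left(1 + 2 \left(-2\right)\right)\right) + 0\right) = -14 + 12 \left(\left(3 - 2 \left(1 - 4\right)\right) + 0\right) = -14 + 12 \left(\left(3 - -6\right) + 0\right) = -14 + 12 \left(\left(3 + 6\right) + 0\right) = -14 + 12 \left(9 + 0\right) = -14 + 12 \cdot 9 = -14 + 108 = 94$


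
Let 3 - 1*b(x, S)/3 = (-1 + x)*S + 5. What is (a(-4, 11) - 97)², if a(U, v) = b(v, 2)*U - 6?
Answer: 25921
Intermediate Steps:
b(x, S) = -6 - 3*S*(-1 + x) (b(x, S) = 9 - 3*((-1 + x)*S + 5) = 9 - 3*(S*(-1 + x) + 5) = 9 - 3*(5 + S*(-1 + x)) = 9 + (-15 - 3*S*(-1 + x)) = -6 - 3*S*(-1 + x))
a(U, v) = -6 - 6*U*v (a(U, v) = (-6 + 3*2 - 3*2*v)*U - 6 = (-6 + 6 - 6*v)*U - 6 = (-6*v)*U - 6 = -6*U*v - 6 = -6 - 6*U*v)
(a(-4, 11) - 97)² = ((-6 - 6*(-4)*11) - 97)² = ((-6 + 264) - 97)² = (258 - 97)² = 161² = 25921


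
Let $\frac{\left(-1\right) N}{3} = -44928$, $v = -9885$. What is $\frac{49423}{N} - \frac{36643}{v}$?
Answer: $\frac{1809145489}{444113280} \approx 4.0736$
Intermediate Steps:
$N = 134784$ ($N = \left(-3\right) \left(-44928\right) = 134784$)
$\frac{49423}{N} - \frac{36643}{v} = \frac{49423}{134784} - \frac{36643}{-9885} = 49423 \cdot \frac{1}{134784} - - \frac{36643}{9885} = \frac{49423}{134784} + \frac{36643}{9885} = \frac{1809145489}{444113280}$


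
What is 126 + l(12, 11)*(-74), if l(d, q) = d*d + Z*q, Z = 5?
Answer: -14600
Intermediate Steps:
l(d, q) = d**2 + 5*q (l(d, q) = d*d + 5*q = d**2 + 5*q)
126 + l(12, 11)*(-74) = 126 + (12**2 + 5*11)*(-74) = 126 + (144 + 55)*(-74) = 126 + 199*(-74) = 126 - 14726 = -14600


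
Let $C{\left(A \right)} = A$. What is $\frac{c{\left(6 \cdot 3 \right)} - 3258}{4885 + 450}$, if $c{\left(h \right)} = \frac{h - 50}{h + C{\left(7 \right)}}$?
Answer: $- \frac{81482}{133375} \approx -0.61092$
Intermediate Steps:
$c{\left(h \right)} = \frac{-50 + h}{7 + h}$ ($c{\left(h \right)} = \frac{h - 50}{h + 7} = \frac{-50 + h}{7 + h}$)
$\frac{c{\left(6 \cdot 3 \right)} - 3258}{4885 + 450} = \frac{\frac{-50 + 6 \cdot 3}{7 + 6 \cdot 3} - 3258}{4885 + 450} = \frac{\frac{-50 + 18}{7 + 18} - 3258}{5335} = \left(\frac{1}{25} \left(-32\right) - 3258\right) \frac{1}{5335} = \left(- \frac{32}{25} - 3258\right) \frac{1}{5335} = \left(- \frac{81482}{25}\right) \frac{1}{5335} = - \frac{81482}{133375}$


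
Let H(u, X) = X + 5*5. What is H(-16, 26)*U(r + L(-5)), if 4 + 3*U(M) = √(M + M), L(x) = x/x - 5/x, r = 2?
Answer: -68 + 34*√2 ≈ -19.917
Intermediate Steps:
L(x) = 1 - 5/x
U(M) = -4/3 + √2*√M/3 (U(M) = -4/3 + √(M + M)/3 = -4/3 + √(2*M)/3 = -4/3 + (√2*√M)/3 = -4/3 + √2*√M/3)
H(u, X) = 25 + X (H(u, X) = X + 25 = 25 + X)
H(-16, 26)*U(r + L(-5)) = (25 + 26)*(-4/3 + √2*√(2 + (-5 - 5)/(-5))/3) = 51*(-4/3 + √2*√(2 - ⅕*(-10))/3) = 51*(-4/3 + √2*√(2 + 2)/3) = 51*(-4/3 + √2*√4/3) = 51*(-4/3 + (⅓)*√2*2) = 51*(-4/3 + 2*√2/3) = -68 + 34*√2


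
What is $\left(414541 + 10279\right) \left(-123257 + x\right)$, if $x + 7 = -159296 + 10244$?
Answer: $-115685283120$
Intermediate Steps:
$x = -149059$ ($x = -7 + \left(-159296 + 10244\right) = -7 - 149052 = -149059$)
$\left(414541 + 10279\right) \left(-123257 + x\right) = \left(414541 + 10279\right) \left(-123257 - 149059\right) = 424820 \left(-272316\right) = -115685283120$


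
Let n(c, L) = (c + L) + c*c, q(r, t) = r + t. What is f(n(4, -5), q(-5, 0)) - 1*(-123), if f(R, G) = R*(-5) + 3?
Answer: 51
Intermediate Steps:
n(c, L) = L + c + c² (n(c, L) = (L + c) + c² = L + c + c²)
f(R, G) = 3 - 5*R (f(R, G) = -5*R + 3 = 3 - 5*R)
f(n(4, -5), q(-5, 0)) - 1*(-123) = (3 - 5*(-5 + 4 + 4²)) - 1*(-123) = (3 - 5*(-5 + 4 + 16)) + 123 = (3 - 5*15) + 123 = (3 - 75) + 123 = -72 + 123 = 51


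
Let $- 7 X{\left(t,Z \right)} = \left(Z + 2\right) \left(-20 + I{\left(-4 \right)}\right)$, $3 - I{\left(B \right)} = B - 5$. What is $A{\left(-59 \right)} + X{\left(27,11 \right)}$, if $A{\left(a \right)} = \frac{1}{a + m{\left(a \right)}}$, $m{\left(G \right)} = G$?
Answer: $\frac{12265}{826} \approx 14.849$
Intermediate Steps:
$I{\left(B \right)} = 8 - B$ ($I{\left(B \right)} = 3 - \left(B - 5\right) = 3 - \left(-5 + B\right) = 8 - B$)
$A{\left(a \right)} = \frac{1}{2 a}$ ($A{\left(a \right)} = \frac{1}{a + a} = \frac{1}{2 a}$)
$X{\left(t,Z \right)} = \frac{16}{7} + \frac{8 Z}{7}$ ($X{\left(t,Z \right)} = - \frac{\left(Z + 2\right) \left(-20 + \left(8 - -4\right)\right)}{7} = - \frac{\left(2 + Z\right) \left(-20 + \left(8 + 4\right)\right)}{7} = - \frac{\left(2 + Z\right) \left(-20 + 12\right)}{7} = - \frac{\left(2 + Z\right) \left(-8\right)}{7} = - \frac{-16 - 8 Z}{7} = \frac{16}{7} + \frac{8 Z}{7}$)
$A{\left(-59 \right)} + X{\left(27,11 \right)} = \frac{1}{2 \left(-59\right)} + \left(\frac{16}{7} + \frac{8}{7} \cdot 11\right) = \frac{1}{2} \left(- \frac{1}{59}\right) + \left(\frac{16}{7} + \frac{88}{7}\right) = - \frac{1}{118} + \frac{104}{7} = \frac{12265}{826}$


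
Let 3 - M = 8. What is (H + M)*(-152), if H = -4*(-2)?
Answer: -456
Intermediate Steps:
M = -5 (M = 3 - 1*8 = 3 - 8 = -5)
H = 8
(H + M)*(-152) = (8 - 5)*(-152) = 3*(-152) = -456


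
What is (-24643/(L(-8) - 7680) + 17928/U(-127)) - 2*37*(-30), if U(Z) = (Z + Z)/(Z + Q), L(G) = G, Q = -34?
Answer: 13266036733/976376 ≈ 13587.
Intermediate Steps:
U(Z) = 2*Z/(-34 + Z) (U(Z) = (Z + Z)/(Z - 34) = (2*Z)/(-34 + Z) = 2*Z/(-34 + Z))
(-24643/(L(-8) - 7680) + 17928/U(-127)) - 2*37*(-30) = (-24643/(-8 - 7680) + 17928/((2*(-127)/(-34 - 127)))) - 2*37*(-30) = (-24643/(-7688) + 17928/((2*(-127)/(-161)))) - 74*(-30) = (-24643*(-1/7688) + 17928/((2*(-127)*(-1/161)))) + 2220 = (24643/7688 + 17928/(254/161)) + 2220 = (24643/7688 + 17928*(161/254)) + 2220 = (24643/7688 + 1443204/127) + 2220 = 11098482013/976376 + 2220 = 13266036733/976376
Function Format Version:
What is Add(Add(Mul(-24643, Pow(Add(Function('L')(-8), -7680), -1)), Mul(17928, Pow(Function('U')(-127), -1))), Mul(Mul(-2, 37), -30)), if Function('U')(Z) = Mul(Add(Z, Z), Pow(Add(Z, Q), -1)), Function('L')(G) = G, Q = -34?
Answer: Rational(13266036733, 976376) ≈ 13587.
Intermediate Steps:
Function('U')(Z) = Mul(2, Z, Pow(Add(-34, Z), -1)) (Function('U')(Z) = Mul(Add(Z, Z), Pow(Add(Z, -34), -1)) = Mul(Mul(2, Z), Pow(Add(-34, Z), -1)) = Mul(2, Z, Pow(Add(-34, Z), -1)))
Add(Add(Mul(-24643, Pow(Add(Function('L')(-8), -7680), -1)), Mul(17928, Pow(Function('U')(-127), -1))), Mul(Mul(-2, 37), -30)) = Add(Add(Mul(-24643, Pow(Add(-8, -7680), -1)), Mul(17928, Pow(Mul(2, -127, Pow(Add(-34, -127), -1)), -1))), Mul(Mul(-2, 37), -30)) = Add(Add(Mul(-24643, Pow(-7688, -1)), Mul(17928, Pow(Mul(2, -127, Pow(-161, -1)), -1))), Mul(-74, -30)) = Add(Add(Mul(-24643, Rational(-1, 7688)), Mul(17928, Pow(Mul(2, -127, Rational(-1, 161)), -1))), 2220) = Add(Add(Rational(24643, 7688), Mul(17928, Pow(Rational(254, 161), -1))), 2220) = Add(Add(Rational(24643, 7688), Mul(17928, Rational(161, 254))), 2220) = Add(Add(Rational(24643, 7688), Rational(1443204, 127)), 2220) = Add(Rational(11098482013, 976376), 2220) = Rational(13266036733, 976376)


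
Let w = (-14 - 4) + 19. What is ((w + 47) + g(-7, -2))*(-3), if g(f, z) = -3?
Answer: -135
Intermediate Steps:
w = 1 (w = -18 + 19 = 1)
((w + 47) + g(-7, -2))*(-3) = ((1 + 47) - 3)*(-3) = (48 - 3)*(-3) = 45*(-3) = -135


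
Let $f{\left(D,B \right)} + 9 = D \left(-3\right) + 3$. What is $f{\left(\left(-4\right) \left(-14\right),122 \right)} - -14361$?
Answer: $14187$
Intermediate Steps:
$f{\left(D,B \right)} = -6 - 3 D$ ($f{\left(D,B \right)} = -9 + \left(D \left(-3\right) + 3\right) = -9 - \left(-3 + 3 D\right) = -6 - 3 D$)
$f{\left(\left(-4\right) \left(-14\right),122 \right)} - -14361 = \left(-6 - 3 \left(\left(-4\right) \left(-14\right)\right)\right) - -14361 = \left(-6 - 168\right) + 14361 = -174 + 14361 = 14187$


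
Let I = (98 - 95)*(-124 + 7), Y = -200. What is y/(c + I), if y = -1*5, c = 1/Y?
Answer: 1000/70201 ≈ 0.014245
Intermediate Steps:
c = -1/200 (c = 1/(-200) = -1/200 ≈ -0.0050000)
I = -351 (I = 3*(-117) = -351)
y = -5
y/(c + I) = -5/(-1/200 - 351) = -5/(-70201/200) = -5*(-200/70201) = 1000/70201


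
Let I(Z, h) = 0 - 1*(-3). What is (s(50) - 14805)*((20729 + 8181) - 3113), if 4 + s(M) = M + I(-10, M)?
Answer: -380660532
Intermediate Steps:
I(Z, h) = 3 (I(Z, h) = 0 + 3 = 3)
s(M) = -1 + M (s(M) = -4 + (M + 3) = -4 + (3 + M) = -1 + M)
(s(50) - 14805)*((20729 + 8181) - 3113) = ((-1 + 50) - 14805)*((20729 + 8181) - 3113) = (49 - 14805)*(28910 - 3113) = -14756*25797 = -380660532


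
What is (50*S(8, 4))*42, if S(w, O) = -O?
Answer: -8400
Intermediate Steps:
(50*S(8, 4))*42 = (50*(-1*4))*42 = (50*(-4))*42 = -200*42 = -8400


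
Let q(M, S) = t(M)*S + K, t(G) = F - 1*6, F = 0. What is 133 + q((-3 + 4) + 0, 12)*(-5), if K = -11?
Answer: 548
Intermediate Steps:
t(G) = -6 (t(G) = 0 - 1*6 = 0 - 6 = -6)
q(M, S) = -11 - 6*S (q(M, S) = -6*S - 11 = -11 - 6*S)
133 + q((-3 + 4) + 0, 12)*(-5) = 133 + (-11 - 6*12)*(-5) = 133 + (-11 - 72)*(-5) = 133 - 83*(-5) = 133 + 415 = 548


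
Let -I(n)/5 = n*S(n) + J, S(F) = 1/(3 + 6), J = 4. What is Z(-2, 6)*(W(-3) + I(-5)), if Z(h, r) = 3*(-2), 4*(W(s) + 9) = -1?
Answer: 953/6 ≈ 158.83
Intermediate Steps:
W(s) = -37/4 (W(s) = -9 + (1/4)*(-1) = -9 - 1/4 = -37/4)
S(F) = 1/9
I(n) = -20 - 5*n/9 (I(n) = -5*(n*(1/9) + 4) = -5*(n/9 + 4) = -5*(4 + n/9) = -20 - 5*n/9)
Z(h, r) = -6
Z(-2, 6)*(W(-3) + I(-5)) = -6*(-37/4 + (-20 - 5/9*(-5))) = -6*(-37/4 + (-20 + 25/9)) = -6*(-37/4 - 155/9) = -6*(-953/36) = 953/6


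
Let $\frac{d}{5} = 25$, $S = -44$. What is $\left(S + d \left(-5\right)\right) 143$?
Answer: $-95667$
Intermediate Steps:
$d = 125$ ($d = 5 \cdot 25 = 125$)
$\left(S + d \left(-5\right)\right) 143 = \left(-44 + 125 \left(-5\right)\right) 143 = \left(-44 - 625\right) 143 = \left(-669\right) 143 = -95667$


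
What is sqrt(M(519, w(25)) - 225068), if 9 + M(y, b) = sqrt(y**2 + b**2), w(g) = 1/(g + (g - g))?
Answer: sqrt(-5626925 + sqrt(168350626))/5 ≈ 473.88*I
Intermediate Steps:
w(g) = 1/g (w(g) = 1/(g + 0) = 1/g)
M(y, b) = -9 + sqrt(b**2 + y**2) (M(y, b) = -9 + sqrt(y**2 + b**2) = -9 + sqrt(b**2 + y**2))
sqrt(M(519, w(25)) - 225068) = sqrt((-9 + sqrt((1/25)**2 + 519**2)) - 225068) = sqrt((-9 + sqrt((1/25)**2 + 269361)) - 225068) = sqrt((-9 + sqrt(1/625 + 269361)) - 225068) = sqrt((-9 + sqrt(168350626/625)) - 225068) = sqrt((-9 + sqrt(168350626)/25) - 225068) = sqrt(-225077 + sqrt(168350626)/25)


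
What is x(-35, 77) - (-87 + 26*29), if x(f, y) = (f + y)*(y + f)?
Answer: 1097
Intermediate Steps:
x(f, y) = (f + y)**2 (x(f, y) = (f + y)*(f + y) = (f + y)**2)
x(-35, 77) - (-87 + 26*29) = (-35 + 77)**2 - (-87 + 26*29) = 42**2 - (-87 + 754) = 1764 - 1*667 = 1764 - 667 = 1097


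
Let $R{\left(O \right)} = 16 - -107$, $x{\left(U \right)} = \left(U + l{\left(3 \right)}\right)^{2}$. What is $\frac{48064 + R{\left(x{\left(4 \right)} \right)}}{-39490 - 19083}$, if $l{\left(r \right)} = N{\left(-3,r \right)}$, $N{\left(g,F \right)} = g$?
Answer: $- \frac{48187}{58573} \approx -0.82268$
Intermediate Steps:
$l{\left(r \right)} = -3$
$x{\left(U \right)} = \left(-3 + U\right)^{2}$ ($x{\left(U \right)} = \left(U - 3\right)^{2} = \left(-3 + U\right)^{2}$)
$R{\left(O \right)} = 123$ ($R{\left(O \right)} = 16 + 107 = 123$)
$\frac{48064 + R{\left(x{\left(4 \right)} \right)}}{-39490 - 19083} = \frac{48064 + 123}{-39490 - 19083} = \frac{48187}{-58573} = 48187 \left(- \frac{1}{58573}\right) = - \frac{48187}{58573}$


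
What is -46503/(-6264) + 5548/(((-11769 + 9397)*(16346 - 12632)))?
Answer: 632158099/85159544 ≈ 7.4232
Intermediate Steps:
-46503/(-6264) + 5548/(((-11769 + 9397)*(16346 - 12632))) = -46503*(-1/6264) + 5548/((-2372*3714)) = 5167/696 + 5548/(-8809608) = 5167/696 + 5548*(-1/8809608) = 5167/696 - 1387/2202402 = 632158099/85159544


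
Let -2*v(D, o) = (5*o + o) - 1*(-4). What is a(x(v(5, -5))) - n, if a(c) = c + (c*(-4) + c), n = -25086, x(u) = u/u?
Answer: 25084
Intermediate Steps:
v(D, o) = -2 - 3*o (v(D, o) = -((5*o + o) - 1*(-4))/2 = -(6*o + 4)/2 = -(4 + 6*o)/2 = -2 - 3*o)
x(u) = 1
a(c) = -2*c (a(c) = c + (-4*c + c) = c - 3*c = -2*c)
a(x(v(5, -5))) - n = -2*1 - 1*(-25086) = -2 + 25086 = 25084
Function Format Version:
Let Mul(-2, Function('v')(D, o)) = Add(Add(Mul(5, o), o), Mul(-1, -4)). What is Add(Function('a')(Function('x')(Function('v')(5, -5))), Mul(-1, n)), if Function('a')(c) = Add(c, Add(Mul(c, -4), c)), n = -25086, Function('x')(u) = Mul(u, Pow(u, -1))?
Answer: 25084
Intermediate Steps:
Function('v')(D, o) = Add(-2, Mul(-3, o)) (Function('v')(D, o) = Mul(Rational(-1, 2), Add(Add(Mul(5, o), o), Mul(-1, -4))) = Mul(Rational(-1, 2), Add(Mul(6, o), 4)) = Mul(Rational(-1, 2), Add(4, Mul(6, o))) = Add(-2, Mul(-3, o)))
Function('x')(u) = 1
Function('a')(c) = Mul(-2, c) (Function('a')(c) = Add(c, Add(Mul(-4, c), c)) = Add(c, Mul(-3, c)) = Mul(-2, c))
Add(Function('a')(Function('x')(Function('v')(5, -5))), Mul(-1, n)) = Add(Mul(-2, 1), Mul(-1, -25086)) = Add(-2, 25086) = 25084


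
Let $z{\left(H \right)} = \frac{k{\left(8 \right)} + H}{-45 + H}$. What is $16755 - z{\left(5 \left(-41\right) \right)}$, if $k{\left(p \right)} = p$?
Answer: $\frac{4188553}{250} \approx 16754.0$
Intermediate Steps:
$z{\left(H \right)} = \frac{8 + H}{-45 + H}$
$16755 - z{\left(5 \left(-41\right) \right)} = 16755 - \frac{8 + 5 \left(-41\right)}{-45 + 5 \left(-41\right)} = 16755 - \frac{8 - 205}{-45 - 205} = 16755 - \frac{1}{-250} \left(-197\right) = 16755 - \left(- \frac{1}{250}\right) \left(-197\right) = 16755 - \frac{197}{250} = \frac{4188553}{250}$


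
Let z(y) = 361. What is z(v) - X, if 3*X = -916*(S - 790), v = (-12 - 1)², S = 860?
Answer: 65203/3 ≈ 21734.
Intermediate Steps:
v = 169 (v = (-13)² = 169)
X = -64120/3 (X = (-916*(860 - 790))/3 = (-916*70)/3 = (⅓)*(-64120) = -64120/3 ≈ -21373.)
z(v) - X = 361 - 1*(-64120/3) = 361 + 64120/3 = 65203/3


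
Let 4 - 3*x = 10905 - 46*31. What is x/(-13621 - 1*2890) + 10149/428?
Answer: 506765717/21200124 ≈ 23.904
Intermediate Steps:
x = -9475/3 (x = 4/3 - (10905 - 46*31)/3 = 4/3 - (10905 - 1426)/3 = 4/3 - ⅓*9479 = 4/3 - 9479/3 = -9475/3 ≈ -3158.3)
x/(-13621 - 1*2890) + 10149/428 = -9475/(3*(-13621 - 1*2890)) + 10149/428 = -9475/(3*(-13621 - 2890)) + 10149*(1/428) = -9475/3/(-16511) + 10149/428 = -9475/3*(-1/16511) + 10149/428 = 9475/49533 + 10149/428 = 506765717/21200124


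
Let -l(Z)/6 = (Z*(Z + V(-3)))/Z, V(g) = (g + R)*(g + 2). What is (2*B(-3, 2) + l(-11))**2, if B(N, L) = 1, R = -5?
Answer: 400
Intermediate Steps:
V(g) = (-5 + g)*(2 + g) (V(g) = (g - 5)*(g + 2) = (-5 + g)*(2 + g))
l(Z) = -48 - 6*Z (l(Z) = -6*Z*(Z + (-10 + (-3)**2 - 3*(-3)))/Z = -6*Z*(Z + (-10 + 9 + 9))/Z = -6*Z*(Z + 8)/Z = -6*Z*(8 + Z)/Z = -6*(8 + Z) = -48 - 6*Z)
(2*B(-3, 2) + l(-11))**2 = (2*1 + (-48 - 6*(-11)))**2 = (2 + (-48 + 66))**2 = (2 + 18)**2 = 20**2 = 400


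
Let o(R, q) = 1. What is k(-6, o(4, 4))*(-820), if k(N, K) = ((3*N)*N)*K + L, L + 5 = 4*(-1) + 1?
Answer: -82000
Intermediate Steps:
L = -8 (L = -5 + (4*(-1) + 1) = -5 + (-4 + 1) = -5 - 3 = -8)
k(N, K) = -8 + 3*K*N**2 (k(N, K) = ((3*N)*N)*K - 8 = (3*N**2)*K - 8 = 3*K*N**2 - 8 = -8 + 3*K*N**2)
k(-6, o(4, 4))*(-820) = (-8 + 3*1*(-6)**2)*(-820) = (-8 + 3*1*36)*(-820) = (-8 + 108)*(-820) = 100*(-820) = -82000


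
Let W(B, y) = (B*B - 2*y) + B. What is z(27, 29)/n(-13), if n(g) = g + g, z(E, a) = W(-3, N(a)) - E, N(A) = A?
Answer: 79/26 ≈ 3.0385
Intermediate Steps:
W(B, y) = B + B² - 2*y (W(B, y) = (B² - 2*y) + B = B + B² - 2*y)
z(E, a) = 6 - E - 2*a (z(E, a) = (-3 + (-3)² - 2*a) - E = (-3 + 9 - 2*a) - E = (6 - 2*a) - E = 6 - E - 2*a)
n(g) = 2*g
z(27, 29)/n(-13) = (6 - 1*27 - 2*29)/((2*(-13))) = (6 - 27 - 58)/(-26) = -79*(-1/26) = 79/26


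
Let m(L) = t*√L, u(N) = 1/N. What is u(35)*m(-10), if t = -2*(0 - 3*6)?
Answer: 36*I*√10/35 ≈ 3.2526*I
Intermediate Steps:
t = 36 (t = -2*(0 - 18) = -2*(-18) = 36)
m(L) = 36*√L
u(35)*m(-10) = (36*√(-10))/35 = (36*(I*√10))/35 = (36*I*√10)/35 = 36*I*√10/35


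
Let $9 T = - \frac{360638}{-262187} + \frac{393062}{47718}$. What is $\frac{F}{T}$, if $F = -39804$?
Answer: $- \frac{2240952331247388}{60132335339} \approx -37267.0$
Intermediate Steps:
$T = \frac{60132335339}{56299676697}$ ($T = \frac{- \frac{360638}{-262187} + \frac{393062}{47718}}{9} = \frac{\left(-360638\right) \left(- \frac{1}{262187}\right) + 393062 \cdot \frac{1}{47718}}{9} = \frac{\frac{360638}{262187} + \frac{196531}{23859}}{9} = \frac{1}{9} \cdot \frac{60132335339}{6255519633} = \frac{60132335339}{56299676697} \approx 1.0681$)
$\frac{F}{T} = - \frac{39804}{\frac{60132335339}{56299676697}} = \left(-39804\right) \frac{56299676697}{60132335339} = - \frac{2240952331247388}{60132335339}$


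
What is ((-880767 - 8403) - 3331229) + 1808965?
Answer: -2411434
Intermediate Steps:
((-880767 - 8403) - 3331229) + 1808965 = (-889170 - 3331229) + 1808965 = -4220399 + 1808965 = -2411434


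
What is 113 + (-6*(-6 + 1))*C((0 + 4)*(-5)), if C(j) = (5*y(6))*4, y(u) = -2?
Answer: -1087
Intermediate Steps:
C(j) = -40 (C(j) = (5*(-2))*4 = -10*4 = -40)
113 + (-6*(-6 + 1))*C((0 + 4)*(-5)) = 113 - 6*(-6 + 1)*(-40) = 113 - 6*(-5)*(-40) = 113 - 1*(-30)*(-40) = 113 + 30*(-40) = 113 - 1200 = -1087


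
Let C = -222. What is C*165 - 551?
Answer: -37181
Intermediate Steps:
C*165 - 551 = -222*165 - 551 = -36630 - 551 = -37181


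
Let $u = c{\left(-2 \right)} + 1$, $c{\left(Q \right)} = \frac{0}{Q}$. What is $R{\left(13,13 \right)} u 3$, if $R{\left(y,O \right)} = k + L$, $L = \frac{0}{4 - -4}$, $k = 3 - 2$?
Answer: $3$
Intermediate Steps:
$k = 1$ ($k = 3 - 2 = 1$)
$c{\left(Q \right)} = 0$
$L = 0$ ($L = \frac{0}{4 + 4} = \frac{0}{8} = 0 \cdot \frac{1}{8} = 0$)
$u = 1$ ($u = 0 + 1 = 1$)
$R{\left(y,O \right)} = 1$ ($R{\left(y,O \right)} = 1 + 0 = 1$)
$R{\left(13,13 \right)} u 3 = 1 \cdot 1 \cdot 3 = 1 \cdot 3 = 3$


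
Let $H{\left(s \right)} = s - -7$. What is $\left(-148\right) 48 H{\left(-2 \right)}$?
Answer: $-35520$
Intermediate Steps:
$H{\left(s \right)} = 7 + s$ ($H{\left(s \right)} = s + 7 = 7 + s$)
$\left(-148\right) 48 H{\left(-2 \right)} = \left(-148\right) 48 \left(7 - 2\right) = \left(-7104\right) 5 = -35520$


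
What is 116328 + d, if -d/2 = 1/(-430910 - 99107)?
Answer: 61655817578/530017 ≈ 1.1633e+5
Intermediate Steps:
d = 2/530017 (d = -2/(-430910 - 99107) = -2/(-530017) = -2*(-1/530017) = 2/530017 ≈ 3.7735e-6)
116328 + d = 116328 + 2/530017 = 61655817578/530017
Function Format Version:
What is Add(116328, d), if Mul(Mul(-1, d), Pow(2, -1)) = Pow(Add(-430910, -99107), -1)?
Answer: Rational(61655817578, 530017) ≈ 1.1633e+5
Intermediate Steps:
d = Rational(2, 530017) (d = Mul(-2, Pow(Add(-430910, -99107), -1)) = Mul(-2, Pow(-530017, -1)) = Mul(-2, Rational(-1, 530017)) = Rational(2, 530017) ≈ 3.7735e-6)
Add(116328, d) = Add(116328, Rational(2, 530017)) = Rational(61655817578, 530017)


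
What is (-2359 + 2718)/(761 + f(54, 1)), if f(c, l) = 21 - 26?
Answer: 359/756 ≈ 0.47487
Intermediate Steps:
f(c, l) = -5
(-2359 + 2718)/(761 + f(54, 1)) = (-2359 + 2718)/(761 - 5) = 359/756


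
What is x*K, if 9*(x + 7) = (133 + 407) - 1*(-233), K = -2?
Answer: -1420/9 ≈ -157.78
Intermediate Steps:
x = 710/9 (x = -7 + ((133 + 407) - 1*(-233))/9 = -7 + (540 + 233)/9 = -7 + (1/9)*773 = -7 + 773/9 = 710/9 ≈ 78.889)
x*K = (710/9)*(-2) = -1420/9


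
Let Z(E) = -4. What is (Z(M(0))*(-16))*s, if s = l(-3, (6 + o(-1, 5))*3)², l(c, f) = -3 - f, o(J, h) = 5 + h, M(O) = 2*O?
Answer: 166464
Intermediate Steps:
s = 2601 (s = (-3 - (6 + (5 + 5))*3)² = (-3 - (6 + 10)*3)² = (-3 - 16*3)² = (-3 - 1*48)² = (-3 - 48)² = (-51)² = 2601)
(Z(M(0))*(-16))*s = -4*(-16)*2601 = 64*2601 = 166464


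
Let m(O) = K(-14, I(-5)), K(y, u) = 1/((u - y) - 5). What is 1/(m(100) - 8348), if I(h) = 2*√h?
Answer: (-2*√5 + 9*I)/(-75131*I + 16696*√5) ≈ -0.00011979 + 6.3537e-10*I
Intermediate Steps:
K(y, u) = 1/(-5 + u - y)
m(O) = -1/(-9 - 2*I*√5) (m(O) = -1/(5 - 14 - 2*√(-5)) = -1/(5 - 14 - 2*I*√5) = -1/(-9 - 2*I*√5))
1/(m(100) - 8348) = 1/((9/101 - 2*I*√5/101) - 8348) = 1/(-843139/101 - 2*I*√5/101)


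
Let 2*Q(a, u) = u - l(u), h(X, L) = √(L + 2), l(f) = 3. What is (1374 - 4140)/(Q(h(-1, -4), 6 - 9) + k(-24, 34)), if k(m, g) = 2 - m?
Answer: -2766/23 ≈ -120.26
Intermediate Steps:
h(X, L) = √(2 + L)
Q(a, u) = -3/2 + u/2 (Q(a, u) = (u - 1*3)/2 = (u - 3)/2 = (-3 + u)/2 = -3/2 + u/2)
(1374 - 4140)/(Q(h(-1, -4), 6 - 9) + k(-24, 34)) = (1374 - 4140)/((-3/2 + (6 - 9)/2) + (2 - 1*(-24))) = -2766/((-3/2 + (½)*(-3)) + (2 + 24)) = -2766/((-3/2 - 3/2) + 26) = -2766/(-3 + 26) = -2766/23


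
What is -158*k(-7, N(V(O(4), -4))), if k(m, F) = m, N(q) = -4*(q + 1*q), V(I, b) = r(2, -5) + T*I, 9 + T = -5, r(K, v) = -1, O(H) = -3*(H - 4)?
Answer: 1106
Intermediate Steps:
O(H) = 12 - 3*H (O(H) = -3*(-4 + H) = 12 - 3*H)
T = -14 (T = -9 - 5 = -14)
V(I, b) = -1 - 14*I
N(q) = -8*q (N(q) = -4*(q + q) = -8*q)
-158*k(-7, N(V(O(4), -4))) = -158*(-7) = 1106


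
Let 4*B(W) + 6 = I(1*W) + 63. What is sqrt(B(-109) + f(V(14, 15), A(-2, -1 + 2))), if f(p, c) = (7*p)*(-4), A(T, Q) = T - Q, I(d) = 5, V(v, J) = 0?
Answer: sqrt(62)/2 ≈ 3.9370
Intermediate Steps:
f(p, c) = -28*p
B(W) = 31/2 (B(W) = -3/2 + (5 + 63)/4 = -3/2 + (1/4)*68 = -3/2 + 17 = 31/2)
sqrt(B(-109) + f(V(14, 15), A(-2, -1 + 2))) = sqrt(31/2 - 28*0) = sqrt(31/2 + 0) = sqrt(31/2) = sqrt(62)/2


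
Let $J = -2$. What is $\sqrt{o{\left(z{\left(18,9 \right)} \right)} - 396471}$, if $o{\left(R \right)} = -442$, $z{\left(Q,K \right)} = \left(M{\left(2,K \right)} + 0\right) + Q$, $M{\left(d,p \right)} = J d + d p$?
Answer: $i \sqrt{396913} \approx 630.01 i$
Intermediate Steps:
$M{\left(d,p \right)} = - 2 d + d p$
$z{\left(Q,K \right)} = -4 + Q + 2 K$ ($z{\left(Q,K \right)} = \left(2 \left(-2 + K\right) + 0\right) + Q = \left(\left(-4 + 2 K\right) + 0\right) + Q = \left(-4 + 2 K\right) + Q = -4 + Q + 2 K$)
$\sqrt{o{\left(z{\left(18,9 \right)} \right)} - 396471} = \sqrt{-442 - 396471} = \sqrt{-396913} = i \sqrt{396913}$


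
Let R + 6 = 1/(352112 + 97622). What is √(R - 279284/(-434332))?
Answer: I*√12774825928963030848870/48833466922 ≈ 2.3145*I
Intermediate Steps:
R = -2698403/449734 (R = -6 + 1/(352112 + 97622) = -6 + 1/449734 = -2698403/449734 ≈ -6.0000)
√(R - 279284/(-434332)) = √(-2698403/449734 - 279284/(-434332)) = √(-2698403/449734 - 279284*(-1/434332)) = √(-2698403/449734 + 69821/108583) = √(-261599815335/48833466922) = I*√12774825928963030848870/48833466922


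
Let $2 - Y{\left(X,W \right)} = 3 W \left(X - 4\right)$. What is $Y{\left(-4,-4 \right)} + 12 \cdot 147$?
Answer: $1670$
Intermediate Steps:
$Y{\left(X,W \right)} = 2 - 3 W \left(-4 + X\right)$ ($Y{\left(X,W \right)} = 2 - 3 W \left(X - 4\right) = 2 - 3 W \left(-4 + X\right)$)
$Y{\left(-4,-4 \right)} + 12 \cdot 147 = \left(2 + 12 \left(-4\right) - \left(-12\right) \left(-4\right)\right) + 12 \cdot 147 = \left(2 - 48 - 48\right) + 1764 = -94 + 1764 = 1670$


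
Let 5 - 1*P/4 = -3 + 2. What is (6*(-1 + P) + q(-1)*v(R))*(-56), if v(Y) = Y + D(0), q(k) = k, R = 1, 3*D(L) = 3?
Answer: -7616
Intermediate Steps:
D(L) = 1 (D(L) = (1/3)*3 = 1)
P = 24 (P = 20 - 4*(-3 + 2) = 20 - 4*(-1) = 20 + 4 = 24)
v(Y) = 1 + Y (v(Y) = Y + 1 = 1 + Y)
(6*(-1 + P) + q(-1)*v(R))*(-56) = (6*(-1 + 24) - (1 + 1))*(-56) = (6*23 - 1*2)*(-56) = (138 - 2)*(-56) = 136*(-56) = -7616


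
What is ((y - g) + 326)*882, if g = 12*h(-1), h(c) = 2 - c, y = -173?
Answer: 103194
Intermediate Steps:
g = 36 (g = 12*(2 - 1*(-1)) = 12*(2 + 1) = 12*3 = 36)
((y - g) + 326)*882 = ((-173 - 1*36) + 326)*882 = ((-173 - 36) + 326)*882 = (-209 + 326)*882 = 117*882 = 103194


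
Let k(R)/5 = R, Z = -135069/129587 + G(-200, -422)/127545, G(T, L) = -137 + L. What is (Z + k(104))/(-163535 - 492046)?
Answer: -8577350621062/10835556783369615 ≈ -0.00079159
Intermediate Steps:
Z = -17299814738/16528173915 (Z = -135069/129587 + (-137 - 422)/127545 = -135069*1/129587 - 559*1/127545 = -135069/129587 - 559/127545 = -17299814738/16528173915 ≈ -1.0467)
k(R) = 5*R
(Z + k(104))/(-163535 - 492046) = (-17299814738/16528173915 + 5*104)/(-163535 - 492046) = (-17299814738/16528173915 + 520)/(-655581) = (8577350621062/16528173915)*(-1/655581) = -8577350621062/10835556783369615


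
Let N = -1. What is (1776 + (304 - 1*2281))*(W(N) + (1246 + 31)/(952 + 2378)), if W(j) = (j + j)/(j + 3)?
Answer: 137551/1110 ≈ 123.92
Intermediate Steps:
W(j) = 2*j/(3 + j) (W(j) = (2*j)/(3 + j) = 2*j/(3 + j))
(1776 + (304 - 1*2281))*(W(N) + (1246 + 31)/(952 + 2378)) = (1776 + (304 - 1*2281))*(2*(-1)/(3 - 1) + (1246 + 31)/(952 + 2378)) = (1776 + (304 - 2281))*(2*(-1)/2 + 1277/3330) = (1776 - 1977)*(2*(-1)*(½) + 1277*(1/3330)) = -201*(-1 + 1277/3330) = -201*(-2053/3330) = 137551/1110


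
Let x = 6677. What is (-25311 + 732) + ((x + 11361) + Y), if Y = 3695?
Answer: -2846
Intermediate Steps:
(-25311 + 732) + ((x + 11361) + Y) = (-25311 + 732) + ((6677 + 11361) + 3695) = -24579 + (18038 + 3695) = -24579 + 21733 = -2846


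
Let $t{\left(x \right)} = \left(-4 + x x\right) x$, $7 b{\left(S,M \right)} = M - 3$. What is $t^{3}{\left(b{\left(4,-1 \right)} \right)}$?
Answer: $\frac{373248000}{40353607} \approx 9.2494$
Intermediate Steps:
$b{\left(S,M \right)} = - \frac{3}{7} + \frac{M}{7}$ ($b{\left(S,M \right)} = \frac{M - 3}{7} = \frac{-3 + M}{7} = - \frac{3}{7} + \frac{M}{7}$)
$t{\left(x \right)} = x \left(-4 + x^{2}\right)$ ($t{\left(x \right)} = \left(-4 + x^{2}\right) x = x \left(-4 + x^{2}\right)$)
$t^{3}{\left(b{\left(4,-1 \right)} \right)} = \left(\left(- \frac{3}{7} + \frac{1}{7} \left(-1\right)\right) \left(-4 + \left(- \frac{3}{7} + \frac{1}{7} \left(-1\right)\right)^{2}\right)\right)^{3} = \left(\left(- \frac{3}{7} - \frac{1}{7}\right) \left(-4 + \left(- \frac{3}{7} - \frac{1}{7}\right)^{2}\right)\right)^{3} = \left(- \frac{4 \left(-4 + \left(- \frac{4}{7}\right)^{2}\right)}{7}\right)^{3} = \left(- \frac{4 \left(-4 + \frac{16}{49}\right)}{7}\right)^{3} = \left(\left(- \frac{4}{7}\right) \left(- \frac{180}{49}\right)\right)^{3} = \left(\frac{720}{343}\right)^{3} = \frac{373248000}{40353607}$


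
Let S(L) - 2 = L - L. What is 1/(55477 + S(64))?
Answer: 1/55479 ≈ 1.8025e-5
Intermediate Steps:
S(L) = 2 (S(L) = 2 + (L - L) = 2 + 0 = 2)
1/(55477 + S(64)) = 1/(55477 + 2) = 1/55479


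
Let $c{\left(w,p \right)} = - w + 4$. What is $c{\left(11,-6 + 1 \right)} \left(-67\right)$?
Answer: $469$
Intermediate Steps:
$c{\left(w,p \right)} = 4 - w$
$c{\left(11,-6 + 1 \right)} \left(-67\right) = \left(4 - 11\right) \left(-67\right) = \left(-7\right) \left(-67\right) = 469$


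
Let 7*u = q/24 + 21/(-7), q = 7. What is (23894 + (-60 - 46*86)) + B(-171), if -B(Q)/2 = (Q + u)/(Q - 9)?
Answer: 300526567/15120 ≈ 19876.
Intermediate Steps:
u = -65/168 (u = (7/24 + 21/(-7))/7 = (7*(1/24) + 21*(-1/7))/7 = (7/24 - 3)/7 = (1/7)*(-65/24) = -65/168 ≈ -0.38690)
B(Q) = -2*(-65/168 + Q)/(-9 + Q) (B(Q) = -2*(Q - 65/168)/(Q - 9) = -2*(-65/168 + Q)/(-9 + Q))
(23894 + (-60 - 46*86)) + B(-171) = (23894 + (-60 - 46*86)) + (65 - 168*(-171))/(84*(-9 - 171)) = (23894 + (-60 - 3956)) + (1/84)*(65 + 28728)/(-180) = (23894 - 4016) + (1/84)*(-1/180)*28793 = 19878 - 28793/15120 = 300526567/15120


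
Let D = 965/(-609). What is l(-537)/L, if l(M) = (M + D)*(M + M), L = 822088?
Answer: 29355821/41720966 ≈ 0.70362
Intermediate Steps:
D = -965/609 (D = 965*(-1/609) = -965/609 ≈ -1.5846)
l(M) = 2*M*(-965/609 + M) (l(M) = (M - 965/609)*(M + M) = (-965/609 + M)*(2*M) = 2*M*(-965/609 + M))
l(-537)/L = ((2/609)*(-537)*(-965 + 609*(-537)))/822088 = ((2/609)*(-537)*(-965 - 327033))*(1/822088) = ((2/609)*(-537)*(-327998))*(1/822088) = (117423284/203)*(1/822088) = 29355821/41720966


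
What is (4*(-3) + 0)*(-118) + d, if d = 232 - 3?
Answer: 1645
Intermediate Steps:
d = 229
(4*(-3) + 0)*(-118) + d = (4*(-3) + 0)*(-118) + 229 = (-12 + 0)*(-118) + 229 = -12*(-118) + 229 = 1416 + 229 = 1645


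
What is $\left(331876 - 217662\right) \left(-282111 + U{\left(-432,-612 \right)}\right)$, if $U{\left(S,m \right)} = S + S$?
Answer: $-32319706650$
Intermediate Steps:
$U{\left(S,m \right)} = 2 S$
$\left(331876 - 217662\right) \left(-282111 + U{\left(-432,-612 \right)}\right) = \left(331876 - 217662\right) \left(-282111 + 2 \left(-432\right)\right) = 114214 \left(-282111 - 864\right) = 114214 \left(-282975\right) = -32319706650$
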